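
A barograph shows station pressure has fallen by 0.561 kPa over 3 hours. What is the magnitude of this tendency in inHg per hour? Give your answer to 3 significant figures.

0.561 kPa / 3 h × 0.2953 inHg/kPa = 0.0552 inHg/h.

0.0552 inHg per hour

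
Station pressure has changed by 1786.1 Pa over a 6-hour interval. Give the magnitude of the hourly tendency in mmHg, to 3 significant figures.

2.23 mmHg per hour

1786.1 Pa / 6 h × 0.00750062 mmHg/Pa = 2.23 mmHg/h.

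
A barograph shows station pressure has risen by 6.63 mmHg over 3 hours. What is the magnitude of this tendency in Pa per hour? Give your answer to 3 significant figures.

295 Pa per hour

6.63 mmHg / 3 h × 133.322 Pa/mmHg = 295 Pa/h.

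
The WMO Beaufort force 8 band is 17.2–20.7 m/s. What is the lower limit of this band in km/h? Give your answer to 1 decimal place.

17.2–20.7 m/s × 3.6 = 61.9–74.5 km/h.

61.9 km/h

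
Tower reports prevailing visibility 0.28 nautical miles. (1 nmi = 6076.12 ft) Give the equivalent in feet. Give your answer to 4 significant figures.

1701 ft

1 nmi = 6076.12 ft, so 0.28 × 6076.12 = 1701 ft.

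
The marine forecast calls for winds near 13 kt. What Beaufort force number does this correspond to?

Beaufort force 4

13 kt lies in the Beaufort 4 band (moderate breeze, 11–16 kt).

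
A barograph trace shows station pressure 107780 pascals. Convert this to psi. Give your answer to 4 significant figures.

1 Pa = 0.000145038 psi, so 107780 × 0.000145038 = 15.63 psi.

15.63 psi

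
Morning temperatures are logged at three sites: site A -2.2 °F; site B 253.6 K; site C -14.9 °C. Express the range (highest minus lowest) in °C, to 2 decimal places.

4.65 °C

site A: -2.2 °F = -19.000 °C.
site B: 253.6 K = -19.550 °C.
Spread: (-14.900) − (-19.550) = 4.650 °C.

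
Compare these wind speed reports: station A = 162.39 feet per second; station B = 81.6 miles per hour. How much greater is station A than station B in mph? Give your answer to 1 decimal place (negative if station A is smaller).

station A: 162.39 ft/s = 110.720 mph.
Difference: 110.720 − 81.600 = 29.1 mph.

29.1 mph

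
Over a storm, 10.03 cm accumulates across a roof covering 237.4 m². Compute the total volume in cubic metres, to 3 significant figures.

Depth: 10.03 cm × 10 = 100.3 mm.
1 mm over 1 m² is 1 L, so volume = 100.3 × 237.4 = 23811.22 L = 23.8 m³.

23.8 cubic metres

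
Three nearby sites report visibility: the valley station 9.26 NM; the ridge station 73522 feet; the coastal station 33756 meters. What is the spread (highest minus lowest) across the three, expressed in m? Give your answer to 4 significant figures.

the valley station: 9.26 nmi = 17149.52 m.
the ridge station: 73522 ft = 22409.51 m.
Spread: 33756.00 − 17149.52 = 16610 m.

16610 m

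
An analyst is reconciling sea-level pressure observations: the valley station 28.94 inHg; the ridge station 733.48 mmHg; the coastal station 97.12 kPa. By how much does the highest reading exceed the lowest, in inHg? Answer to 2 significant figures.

0.26 inHg

the ridge station: 733.48 mmHg = 28.8772 inHg.
the coastal station: 97.12 kPa = 28.6795 inHg.
Spread: 28.9400 − 28.6795 = 0.26 inHg.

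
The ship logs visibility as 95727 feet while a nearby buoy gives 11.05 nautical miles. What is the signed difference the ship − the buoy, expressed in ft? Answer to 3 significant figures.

the buoy: 11.05 nmi = 67141.08 ft.
Difference: 95727.00 − 67141.08 = 28600 ft.

28600 ft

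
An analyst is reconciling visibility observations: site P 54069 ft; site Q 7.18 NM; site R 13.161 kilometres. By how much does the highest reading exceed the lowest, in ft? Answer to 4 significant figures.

site Q: 7.18 nmi = 43626.51 ft.
site R: 13.161 km = 43179.13 ft.
Spread: 54069.00 − 43179.13 = 10890 ft.

10890 ft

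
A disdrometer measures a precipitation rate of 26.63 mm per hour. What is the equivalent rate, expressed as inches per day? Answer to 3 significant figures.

25.2 in/day

26.63 mm/hour × 0.0393701 in/mm × 24 hour/day = 25.2 in/day.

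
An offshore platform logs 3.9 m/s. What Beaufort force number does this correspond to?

3.9 m/s lies in the Beaufort 3 band (gentle breeze, 3.4–5.4 m/s).

Beaufort force 3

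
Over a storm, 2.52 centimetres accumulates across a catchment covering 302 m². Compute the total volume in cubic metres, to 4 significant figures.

Depth: 2.52 cm × 10 = 25.2 mm.
1 mm over 1 m² is 1 L, so volume = 25.2 × 302 = 7610.4 L = 7.610 m³.

7.610 cubic metres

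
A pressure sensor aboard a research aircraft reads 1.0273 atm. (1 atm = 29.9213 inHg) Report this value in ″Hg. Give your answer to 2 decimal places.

1 atm = 29.9213 inHg, so 1.0273 × 29.9213 = 30.74 inHg.

30.74 inHg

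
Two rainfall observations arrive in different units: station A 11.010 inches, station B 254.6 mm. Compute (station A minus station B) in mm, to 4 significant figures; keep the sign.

station A: 11.010 in = 279.6540 mm.
Difference: 279.6540 − 254.6000 = 25.05 mm.

25.05 mm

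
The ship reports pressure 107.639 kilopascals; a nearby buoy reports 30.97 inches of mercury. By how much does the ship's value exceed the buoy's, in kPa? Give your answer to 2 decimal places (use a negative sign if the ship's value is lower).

2.76 kPa

the buoy: 30.97 inHg = 104.8765 kPa.
Difference: 107.6390 − 104.8765 = 2.76 kPa.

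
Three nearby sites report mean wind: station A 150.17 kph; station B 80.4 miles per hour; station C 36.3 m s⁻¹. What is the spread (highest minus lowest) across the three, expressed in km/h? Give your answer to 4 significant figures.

station B: 80.4 mph = 129.3913 km/h.
station C: 36.3 m/s = 130.6800 km/h.
Spread: 150.1700 − 129.3913 = 20.78 km/h.

20.78 km/h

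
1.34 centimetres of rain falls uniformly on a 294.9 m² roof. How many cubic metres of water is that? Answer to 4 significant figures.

Depth: 1.34 cm × 10 = 13.4 mm.
1 mm over 1 m² is 1 L, so volume = 13.4 × 294.9 = 3951.66 L = 3.952 m³.

3.952 cubic metres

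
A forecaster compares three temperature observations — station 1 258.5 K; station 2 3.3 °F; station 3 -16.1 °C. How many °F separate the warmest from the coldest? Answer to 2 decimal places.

station 1: 258.5 K = -14.650 °C.
station 2: 3.3 °F = -15.944 °C.
Spread: (-14.650) − (-16.100) = 1.450 °C = 2.61 °F.

2.61 °F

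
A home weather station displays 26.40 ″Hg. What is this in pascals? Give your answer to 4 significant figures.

1 inHg = 3386.39 Pa, so 26.40 × 3386.39 = 89400 Pa.

89400 Pa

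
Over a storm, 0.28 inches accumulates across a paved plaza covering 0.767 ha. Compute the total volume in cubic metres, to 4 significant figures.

54.55 cubic metres

Depth: 0.28 in × 25.4 = 7.112 mm.
Area: 0.767 ha = 7670 m².
1 mm over 1 m² is 1 L, so volume = 7.112 × 7670 = 54549.04 L = 54.55 m³.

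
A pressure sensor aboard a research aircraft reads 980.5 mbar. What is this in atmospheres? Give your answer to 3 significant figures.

1 mb = 0.000986923 atm, so 980.5 × 0.000986923 = 0.968 atm.

0.968 atm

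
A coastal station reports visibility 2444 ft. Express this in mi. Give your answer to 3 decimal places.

1 ft = 0.000189394 SM, so 2444 × 0.000189394 = 0.463 SM.

0.463 SM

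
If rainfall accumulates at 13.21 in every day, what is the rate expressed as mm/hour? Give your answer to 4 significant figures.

13.21 in/day × 25.4 mm/in × 0.0416667 day/hour = 13.98 mm/hour.

13.98 mm/hour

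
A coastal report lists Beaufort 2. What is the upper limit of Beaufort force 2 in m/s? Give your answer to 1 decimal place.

Beaufort 2 (light breeze) spans 1.6–3.3 m/s.

3.3 m/s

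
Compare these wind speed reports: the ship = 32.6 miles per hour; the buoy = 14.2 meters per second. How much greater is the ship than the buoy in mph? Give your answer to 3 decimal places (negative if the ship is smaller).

0.836 mph

the buoy: 14.2 m/s = 31.764495 mph.
Difference: 32.600000 − 31.764495 = 0.836 mph.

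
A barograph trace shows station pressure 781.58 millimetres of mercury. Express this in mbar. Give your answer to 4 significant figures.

1042 mb

1 mmHg = 1.33322 mb, so 781.58 × 1.33322 = 1042 mb.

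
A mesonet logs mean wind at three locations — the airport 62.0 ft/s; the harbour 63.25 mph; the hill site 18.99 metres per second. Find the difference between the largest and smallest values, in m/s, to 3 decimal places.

the airport: 62.0 ft/s = 18.89760 m/s.
the harbour: 63.25 mph = 28.27528 m/s.
Spread: 28.27528 − 18.89760 = 9.378 m/s.

9.378 m/s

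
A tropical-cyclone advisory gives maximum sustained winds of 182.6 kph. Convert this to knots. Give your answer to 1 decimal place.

98.6 kt

1 km/h = 0.539957 kt, so 182.6 × 0.539957 = 98.6 kt.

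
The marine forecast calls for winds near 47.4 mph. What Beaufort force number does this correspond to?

Beaufort force 9

47.4 mph = 21.2 m/s, which is Beaufort 9 (strong gale, 20.8–24.4 m/s).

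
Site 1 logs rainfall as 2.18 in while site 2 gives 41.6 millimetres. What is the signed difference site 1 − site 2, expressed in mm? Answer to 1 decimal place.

13.8 mm

site 1: 2.18 in = 55.372 mm.
Difference: 55.372 − 41.600 = 13.8 mm.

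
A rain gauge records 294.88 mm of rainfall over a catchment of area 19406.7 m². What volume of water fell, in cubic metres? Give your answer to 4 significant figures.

5723 cubic metres

1 mm over 1 m² is 1 L, so volume = 294.88 × 19406.7 = 5722647.7 L = 5723 m³.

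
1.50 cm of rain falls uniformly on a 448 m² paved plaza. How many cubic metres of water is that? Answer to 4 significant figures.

6.720 cubic metres

Depth: 1.50 cm × 10 = 15 mm.
1 mm over 1 m² is 1 L, so volume = 15 × 448 = 6720 L = 6.720 m³.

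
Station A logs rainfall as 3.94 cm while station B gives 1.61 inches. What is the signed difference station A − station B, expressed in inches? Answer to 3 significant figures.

-0.0588 in

station A: 3.94 cm = 1.551181 in.
Difference: 1.551181 − 1.610000 = -0.0588 in.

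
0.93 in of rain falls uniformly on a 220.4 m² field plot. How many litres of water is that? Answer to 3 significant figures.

5210 litres

Depth: 0.93 in × 25.4 = 23.622 mm.
1 mm over 1 m² is 1 L, so volume = 23.622 × 220.4 = 5206.2888 L ≈ 5210 L.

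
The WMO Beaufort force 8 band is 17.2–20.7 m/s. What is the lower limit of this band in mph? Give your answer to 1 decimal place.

38.5 mph

17.2–20.7 m/s × 2.237 = 38.5–46.3 mph.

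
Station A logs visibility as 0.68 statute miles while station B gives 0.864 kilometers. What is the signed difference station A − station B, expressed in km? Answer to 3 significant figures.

station A: 0.68 SM = 1.09435 km.
Difference: 1.09435 − 0.86400 = 0.230 km.

0.230 km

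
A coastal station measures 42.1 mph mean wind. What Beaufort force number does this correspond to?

42.1 mph = 18.8 m/s, which is Beaufort 8 (gale, 17.2–20.7 m/s).

Beaufort force 8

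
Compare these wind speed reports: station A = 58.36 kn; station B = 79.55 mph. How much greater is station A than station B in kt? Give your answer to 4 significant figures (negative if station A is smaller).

-10.77 kt

station B: 79.55 mph = 69.1271 kt.
Difference: 58.3600 − 69.1271 = -10.77 kt.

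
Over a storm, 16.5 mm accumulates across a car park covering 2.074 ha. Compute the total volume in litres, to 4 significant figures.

Area: 2.074 ha = 20740 m².
1 mm over 1 m² is 1 L, so volume = 16.5 × 20740 = 342210 L ≈ 342200 L.

342200 litres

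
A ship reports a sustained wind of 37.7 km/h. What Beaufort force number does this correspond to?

37.7 km/h = 10.5 m/s, which is Beaufort 5 (fresh breeze, 8.0–10.7 m/s).

Beaufort force 5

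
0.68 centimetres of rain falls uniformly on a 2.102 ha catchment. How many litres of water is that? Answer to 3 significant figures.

143000 litres

Depth: 0.68 cm × 10 = 6.8 mm.
Area: 2.102 ha = 21020 m².
1 mm over 1 m² is 1 L, so volume = 6.8 × 21020 = 142936 L ≈ 143000 L.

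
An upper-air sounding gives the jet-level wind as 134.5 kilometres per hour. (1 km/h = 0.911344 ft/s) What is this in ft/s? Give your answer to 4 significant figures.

1 km/h = 0.911344 ft/s, so 134.5 × 0.911344 = 122.6 ft/s.

122.6 ft/s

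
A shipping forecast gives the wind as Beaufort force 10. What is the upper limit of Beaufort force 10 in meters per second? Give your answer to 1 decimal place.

28.4 m/s

Beaufort 10 (storm) spans 24.5–28.4 m/s.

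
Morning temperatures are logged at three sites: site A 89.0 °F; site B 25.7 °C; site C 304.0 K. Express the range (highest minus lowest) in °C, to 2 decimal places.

5.97 °C

site A: 89.0 °F = 31.667 °C.
site C: 304.0 K = 30.850 °C.
Spread: 31.667 − 25.700 = 5.967 °C.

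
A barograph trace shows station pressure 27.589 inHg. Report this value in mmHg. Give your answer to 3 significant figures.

701 mmHg

1 inHg = 25.4 mmHg, so 27.589 × 25.4 = 701 mmHg.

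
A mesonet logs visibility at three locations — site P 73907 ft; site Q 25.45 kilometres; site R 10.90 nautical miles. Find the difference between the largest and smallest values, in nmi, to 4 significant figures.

site P: 73907 ft = 12.16353 nmi.
site Q: 25.45 km = 13.74190 nmi.
Spread: 13.74190 − 10.90000 = 2.842 nmi.

2.842 nmi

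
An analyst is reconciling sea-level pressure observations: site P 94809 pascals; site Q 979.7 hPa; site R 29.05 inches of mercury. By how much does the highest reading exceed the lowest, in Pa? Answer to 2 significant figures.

3600 Pa

site Q: 979.7 hPa = 97970.00 Pa.
site R: 29.05 inHg = 98374.60 Pa.
Spread: 98374.60 − 94809.00 = 3600 Pa.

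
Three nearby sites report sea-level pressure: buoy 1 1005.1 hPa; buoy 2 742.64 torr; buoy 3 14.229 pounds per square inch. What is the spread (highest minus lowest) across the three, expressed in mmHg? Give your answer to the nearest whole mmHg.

18 mmHg

buoy 1: 1005.1 hPa = 753.89 mmHg.
buoy 3: 14.229 psi = 735.85 mmHg.
Spread: 753.89 − 735.85 = 18 mmHg.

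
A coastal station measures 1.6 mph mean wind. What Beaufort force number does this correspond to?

1.6 mph = 0.7 m/s, which is Beaufort 1 (light air, 0.3–1.5 m/s).

Beaufort force 1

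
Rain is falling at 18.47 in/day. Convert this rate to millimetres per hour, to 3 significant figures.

18.47 in/day × 25.4 mm/in × 0.0416667 day/hour = 19.5 mm/hour.

19.5 mm/hour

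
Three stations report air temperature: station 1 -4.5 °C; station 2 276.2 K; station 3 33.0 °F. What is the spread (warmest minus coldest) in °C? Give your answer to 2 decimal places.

7.55 °C

station 2: 276.2 K = 3.050 °C.
station 3: 33.0 °F = 0.556 °C.
Spread: 3.050 − (-4.500) = 7.550 °C.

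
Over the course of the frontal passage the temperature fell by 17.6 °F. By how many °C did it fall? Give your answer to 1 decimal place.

For a temperature change the 32° offset cancels: Δ°C = 17.6 × 0.5556 = 9.8 °C.

9.8 °C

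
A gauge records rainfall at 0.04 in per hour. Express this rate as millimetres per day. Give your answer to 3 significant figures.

24.4 mm/day

0.04 in/hour × 25.4 mm/in × 24 hour/day = 24.4 mm/day.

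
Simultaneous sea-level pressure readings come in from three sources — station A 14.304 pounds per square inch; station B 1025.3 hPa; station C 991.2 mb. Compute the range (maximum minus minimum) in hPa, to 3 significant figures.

station A: 14.304 psi = 986.226 hPa.
station C: 991.2 mb = 991.200 hPa.
Spread: 1025.300 − 986.226 = 39.1 hPa.

39.1 hPa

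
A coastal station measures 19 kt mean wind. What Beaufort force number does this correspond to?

19 kt lies in the Beaufort 5 band (fresh breeze, 17–21 kt).

Beaufort force 5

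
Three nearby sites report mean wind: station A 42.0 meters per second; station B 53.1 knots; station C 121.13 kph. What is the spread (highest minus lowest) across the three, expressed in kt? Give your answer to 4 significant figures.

28.54 kt

station A: 42.0 m/s = 81.6415 kt.
station C: 121.13 km/h = 65.4050 kt.
Spread: 81.6415 − 53.1000 = 28.54 kt.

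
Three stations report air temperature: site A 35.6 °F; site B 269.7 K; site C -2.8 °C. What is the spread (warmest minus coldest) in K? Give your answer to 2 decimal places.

5.45 K

site A: 35.6 °F = 2.000 °C.
site B: 269.7 K = -3.450 °C.
Spread: 2.000 − (-3.450) = 5.450 °C.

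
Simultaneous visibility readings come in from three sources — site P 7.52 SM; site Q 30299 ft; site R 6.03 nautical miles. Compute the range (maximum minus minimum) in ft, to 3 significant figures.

site P: 7.52 SM = 39705.60 ft.
site R: 6.03 nmi = 36638.98 ft.
Spread: 39705.60 − 30299.00 = 9410 ft.

9410 ft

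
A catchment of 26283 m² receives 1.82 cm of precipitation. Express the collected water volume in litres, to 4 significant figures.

Depth: 1.82 cm × 10 = 18.2 mm.
1 mm over 1 m² is 1 L, so volume = 18.2 × 26283 = 478350.6 L ≈ 478400 L.

478400 litres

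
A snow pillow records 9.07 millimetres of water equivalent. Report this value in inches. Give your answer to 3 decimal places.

1 mm = 0.0393701 in, so 9.07 × 0.0393701 = 0.357 in.

0.357 in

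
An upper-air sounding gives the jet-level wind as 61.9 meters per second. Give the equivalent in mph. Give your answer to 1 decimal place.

138.5 mph

1 m/s = 2.23694 mph, so 61.9 × 2.23694 = 138.5 mph.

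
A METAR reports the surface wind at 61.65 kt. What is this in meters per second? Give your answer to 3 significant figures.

31.7 m/s

1 kt = 0.514444 m/s, so 61.65 × 0.514444 = 31.7 m/s.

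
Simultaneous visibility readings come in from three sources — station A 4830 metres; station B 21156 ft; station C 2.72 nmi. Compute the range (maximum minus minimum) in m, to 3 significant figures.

station B: 21156 ft = 6448.35 m.
station C: 2.72 nmi = 5037.44 m.
Spread: 6448.35 − 4830.00 = 1620 m.

1620 m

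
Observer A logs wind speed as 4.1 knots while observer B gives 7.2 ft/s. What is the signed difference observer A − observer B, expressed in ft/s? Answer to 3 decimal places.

observer A: 4.1 kt = 6.92002 ft/s.
Difference: 6.92002 − 7.20000 = -0.280 ft/s.

-0.280 ft/s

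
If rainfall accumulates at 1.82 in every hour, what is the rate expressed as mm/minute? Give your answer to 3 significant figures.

1.82 in/hour × 25.4 mm/in × 0.0166667 hour/minute = 0.770 mm/minute.

0.770 mm/minute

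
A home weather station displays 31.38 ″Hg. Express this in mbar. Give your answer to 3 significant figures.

1060 mb

1 inHg = 33.8639 mb, so 31.38 × 33.8639 = 1060 mb.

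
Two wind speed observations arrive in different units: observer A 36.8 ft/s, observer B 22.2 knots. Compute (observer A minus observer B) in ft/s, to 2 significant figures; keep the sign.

observer B: 22.2 kt = 37.4694 ft/s.
Difference: 36.8000 − 37.4694 = -0.67 ft/s.

-0.67 ft/s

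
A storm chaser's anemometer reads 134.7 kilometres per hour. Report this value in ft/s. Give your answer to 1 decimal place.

1 km/h = 0.911344 ft/s, so 134.7 × 0.911344 = 122.8 ft/s.

122.8 ft/s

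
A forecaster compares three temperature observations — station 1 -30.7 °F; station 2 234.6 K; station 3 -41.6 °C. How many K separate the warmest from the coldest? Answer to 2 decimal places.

6.77 K

station 1: -30.7 °F = -34.833 °C.
station 2: 234.6 K = -38.550 °C.
Spread: (-34.833) − (-41.600) = 6.767 °C.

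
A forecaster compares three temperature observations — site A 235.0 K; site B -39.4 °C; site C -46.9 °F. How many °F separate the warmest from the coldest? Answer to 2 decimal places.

site A: 235.0 K = -38.150 °C.
site C: -46.9 °F = -43.833 °C.
Spread: (-38.150) − (-43.833) = 5.683 °C = 10.23 °F.

10.23 °F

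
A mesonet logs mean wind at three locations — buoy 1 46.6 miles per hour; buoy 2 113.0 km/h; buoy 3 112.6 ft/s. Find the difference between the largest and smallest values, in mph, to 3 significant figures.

30.2 mph

buoy 2: 113.0 km/h = 70.215 mph.
buoy 3: 112.6 ft/s = 76.773 mph.
Spread: 76.773 − 46.600 = 30.2 mph.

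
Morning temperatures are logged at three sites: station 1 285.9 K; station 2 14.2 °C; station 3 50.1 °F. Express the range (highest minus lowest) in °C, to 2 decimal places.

station 1: 285.9 K = 12.750 °C.
station 3: 50.1 °F = 10.056 °C.
Spread: 14.200 − 10.056 = 4.144 °C.

4.14 °C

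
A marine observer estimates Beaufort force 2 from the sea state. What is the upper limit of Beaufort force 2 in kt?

6 kt

Beaufort 2 (light breeze) spans 4–6 knots.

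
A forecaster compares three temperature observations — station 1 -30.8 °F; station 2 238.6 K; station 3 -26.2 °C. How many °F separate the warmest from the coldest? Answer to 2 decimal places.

station 1: -30.8 °F = -34.889 °C.
station 2: 238.6 K = -34.550 °C.
Spread: (-26.200) − (-34.889) = 8.689 °C = 15.64 °F.

15.64 °F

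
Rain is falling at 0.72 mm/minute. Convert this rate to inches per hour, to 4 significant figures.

1.701 in/hour

0.72 mm/minute × 0.0393701 in/mm × 60 minute/hour = 1.701 in/hour.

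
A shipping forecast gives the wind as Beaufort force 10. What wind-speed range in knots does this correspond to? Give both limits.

48 to 55 kt

Beaufort 10 (storm) spans 48–55 knots.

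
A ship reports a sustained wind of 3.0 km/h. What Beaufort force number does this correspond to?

Beaufort force 1

3.0 km/h = 0.8 m/s, which is Beaufort 1 (light air, 0.3–1.5 m/s).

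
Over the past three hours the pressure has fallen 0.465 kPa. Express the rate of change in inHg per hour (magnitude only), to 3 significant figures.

0.0458 inHg per hour

0.465 kPa / 3 h × 0.2953 inHg/kPa = 0.0458 inHg/h.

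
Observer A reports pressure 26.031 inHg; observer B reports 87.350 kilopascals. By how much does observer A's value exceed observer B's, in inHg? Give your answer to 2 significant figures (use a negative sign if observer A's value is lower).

observer B: 87.350 kPa = 25.7944 inHg.
Difference: 26.0310 − 25.7944 = 0.24 inHg.

0.24 inHg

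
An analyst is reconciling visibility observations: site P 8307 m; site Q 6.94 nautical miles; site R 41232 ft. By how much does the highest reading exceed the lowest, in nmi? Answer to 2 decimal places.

2.45 nmi

site P: 8307 m = 4.4854 nmi.
site R: 41232 ft = 6.7859 nmi.
Spread: 6.9400 − 4.4854 = 2.45 nmi.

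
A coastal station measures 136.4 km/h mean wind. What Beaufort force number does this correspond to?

Beaufort force 12

136.4 km/h = 37.9 m/s, which is Beaufort 12 (hurricane force, ≥32.7 m/s).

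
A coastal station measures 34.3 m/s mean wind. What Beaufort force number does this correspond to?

Beaufort force 12

34.3 m/s lies in the Beaufort 12 band (hurricane force, ≥32.7 m/s).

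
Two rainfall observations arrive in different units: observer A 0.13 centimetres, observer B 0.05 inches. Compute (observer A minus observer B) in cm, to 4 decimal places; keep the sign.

0.0030 cm

observer B: 0.05 in = 0.127000 cm.
Difference: 0.130000 − 0.127000 = 0.0030 cm.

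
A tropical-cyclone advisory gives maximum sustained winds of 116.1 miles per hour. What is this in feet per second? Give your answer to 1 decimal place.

1 mph = 1.46667 ft/s, so 116.1 × 1.46667 = 170.3 ft/s.

170.3 ft/s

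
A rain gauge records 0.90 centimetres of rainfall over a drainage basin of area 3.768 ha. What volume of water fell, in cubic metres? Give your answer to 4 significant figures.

Depth: 0.90 cm × 10 = 9 mm.
Area: 3.768 ha = 37680 m².
1 mm over 1 m² is 1 L, so volume = 9 × 37680 = 339120 L = 339.1 m³.

339.1 cubic metres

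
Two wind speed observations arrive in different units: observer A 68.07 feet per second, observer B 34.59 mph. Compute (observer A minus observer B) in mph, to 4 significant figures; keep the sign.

observer A: 68.07 ft/s = 46.4114 mph.
Difference: 46.4114 − 34.5900 = 11.82 mph.

11.82 mph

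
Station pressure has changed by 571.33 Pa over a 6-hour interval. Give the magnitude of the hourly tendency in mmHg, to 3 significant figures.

571.33 Pa / 6 h × 0.00750062 mmHg/Pa = 0.714 mmHg/h.

0.714 mmHg per hour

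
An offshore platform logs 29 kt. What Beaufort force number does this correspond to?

29 kt lies in the Beaufort 7 band (near gale, 28–33 kt).

Beaufort force 7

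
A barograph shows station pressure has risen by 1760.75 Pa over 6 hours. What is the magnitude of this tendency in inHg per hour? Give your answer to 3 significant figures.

0.0867 inHg per hour

1760.75 Pa / 6 h × 0.0002953 inHg/Pa = 0.0867 inHg/h.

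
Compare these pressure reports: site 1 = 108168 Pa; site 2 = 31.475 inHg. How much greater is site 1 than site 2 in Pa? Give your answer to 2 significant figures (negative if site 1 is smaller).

1600 Pa

site 2: 31.475 inHg = 106586.59 Pa.
Difference: 108168.00 − 106586.59 = 1600 Pa.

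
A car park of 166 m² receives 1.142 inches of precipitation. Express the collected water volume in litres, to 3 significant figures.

4820 litres

Depth: 1.142 in × 25.4 = 29.0068 mm.
1 mm over 1 m² is 1 L, so volume = 29.0068 × 166 = 4815.1288 L ≈ 4820 L.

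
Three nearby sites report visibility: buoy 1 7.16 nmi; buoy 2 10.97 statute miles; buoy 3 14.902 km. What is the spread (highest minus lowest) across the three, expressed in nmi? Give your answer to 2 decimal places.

2.37 nmi

buoy 2: 10.97 SM = 9.5327 nmi.
buoy 3: 14.902 km = 8.0464 nmi.
Spread: 9.5327 − 7.1600 = 2.37 nmi.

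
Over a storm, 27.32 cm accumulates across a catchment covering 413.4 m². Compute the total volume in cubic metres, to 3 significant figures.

Depth: 27.32 cm × 10 = 273.2 mm.
1 mm over 1 m² is 1 L, so volume = 273.2 × 413.4 = 112940.88 L = 113 m³.

113 cubic metres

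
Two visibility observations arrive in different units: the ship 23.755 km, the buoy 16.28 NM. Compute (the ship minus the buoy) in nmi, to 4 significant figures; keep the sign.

the ship: 23.755 km = 12.82667 nmi.
Difference: 12.82667 − 16.28000 = -3.453 nmi.

-3.453 nmi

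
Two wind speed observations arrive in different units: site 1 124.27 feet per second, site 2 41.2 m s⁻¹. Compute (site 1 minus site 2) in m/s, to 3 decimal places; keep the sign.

site 1: 124.27 ft/s = 37.877496 m/s.
Difference: 37.877496 − 41.200000 = -3.323 m/s.

-3.323 m/s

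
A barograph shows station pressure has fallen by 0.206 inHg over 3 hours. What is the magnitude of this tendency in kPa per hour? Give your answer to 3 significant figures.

0.206 inHg / 3 h × 3.38639 kPa/inHg = 0.233 kPa/h.

0.233 kPa per hour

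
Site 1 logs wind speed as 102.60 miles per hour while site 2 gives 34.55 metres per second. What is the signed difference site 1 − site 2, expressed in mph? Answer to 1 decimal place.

25.3 mph

site 2: 34.55 m/s = 77.286 mph.
Difference: 102.600 − 77.286 = 25.3 mph.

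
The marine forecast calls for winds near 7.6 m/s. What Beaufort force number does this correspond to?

7.6 m/s lies in the Beaufort 4 band (moderate breeze, 5.5–7.9 m/s).

Beaufort force 4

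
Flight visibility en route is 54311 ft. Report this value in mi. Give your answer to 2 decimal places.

10.29 SM

1 ft = 0.000189394 SM, so 54311 × 0.000189394 = 10.29 SM.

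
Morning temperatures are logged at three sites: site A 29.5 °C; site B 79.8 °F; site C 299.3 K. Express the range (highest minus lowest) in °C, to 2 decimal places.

site B: 79.8 °F = 26.556 °C.
site C: 299.3 K = 26.150 °C.
Spread: 29.500 − 26.150 = 3.350 °C.

3.35 °C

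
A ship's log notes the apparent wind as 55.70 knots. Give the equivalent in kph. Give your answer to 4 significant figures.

103.2 km/h

1 kt = 1.852 km/h, so 55.70 × 1.852 = 103.2 km/h.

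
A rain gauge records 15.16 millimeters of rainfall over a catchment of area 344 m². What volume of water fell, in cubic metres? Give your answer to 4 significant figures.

5.215 cubic metres

1 mm over 1 m² is 1 L, so volume = 15.16 × 344 = 5215.04 L = 5.215 m³.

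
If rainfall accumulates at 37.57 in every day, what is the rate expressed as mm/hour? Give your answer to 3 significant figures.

37.57 in/day × 25.4 mm/in × 0.0416667 day/hour = 39.8 mm/hour.

39.8 mm/hour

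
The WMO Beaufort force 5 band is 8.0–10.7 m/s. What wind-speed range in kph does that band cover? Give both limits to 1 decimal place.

8.0–10.7 m/s × 3.6 = 28.8–38.5 km/h.

28.8 to 38.5 km/h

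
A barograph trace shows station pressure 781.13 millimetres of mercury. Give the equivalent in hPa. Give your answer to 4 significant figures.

1 mmHg = 1.33322 hPa, so 781.13 × 1.33322 = 1041 hPa.

1041 hPa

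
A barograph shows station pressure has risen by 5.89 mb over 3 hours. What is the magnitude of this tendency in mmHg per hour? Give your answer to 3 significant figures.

5.89 mb / 3 h × 0.750062 mmHg/mb = 1.47 mmHg/h.

1.47 mmHg per hour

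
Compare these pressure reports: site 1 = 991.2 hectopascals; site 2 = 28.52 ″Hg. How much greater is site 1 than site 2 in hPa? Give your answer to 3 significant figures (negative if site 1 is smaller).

25.4 hPa

site 2: 28.52 inHg = 965.798 hPa.
Difference: 991.200 − 965.798 = 25.4 hPa.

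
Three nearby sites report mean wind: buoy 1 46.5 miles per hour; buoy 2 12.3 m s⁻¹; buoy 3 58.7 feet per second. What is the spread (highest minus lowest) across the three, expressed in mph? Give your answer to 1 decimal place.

buoy 2: 12.3 m/s = 27.514 mph.
buoy 3: 58.7 ft/s = 40.023 mph.
Spread: 46.500 − 27.514 = 19.0 mph.

19.0 mph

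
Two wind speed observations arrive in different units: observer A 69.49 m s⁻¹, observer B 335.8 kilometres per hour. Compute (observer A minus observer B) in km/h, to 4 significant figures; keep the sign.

observer A: 69.49 m/s = 250.1640 km/h.
Difference: 250.1640 − 335.8000 = -85.64 km/h.

-85.64 km/h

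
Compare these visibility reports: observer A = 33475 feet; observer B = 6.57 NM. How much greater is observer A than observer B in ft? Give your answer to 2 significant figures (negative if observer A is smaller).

-6400 ft

observer B: 6.57 nmi = 39920.08 ft.
Difference: 33475.00 − 39920.08 = -6400 ft.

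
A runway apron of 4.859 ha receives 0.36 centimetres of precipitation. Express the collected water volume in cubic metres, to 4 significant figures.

174.9 cubic metres

Depth: 0.36 cm × 10 = 3.6 mm.
Area: 4.859 ha = 48590 m².
1 mm over 1 m² is 1 L, so volume = 3.6 × 48590 = 174924 L = 174.9 m³.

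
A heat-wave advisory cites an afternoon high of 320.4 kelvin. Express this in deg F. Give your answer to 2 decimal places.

117.05 °F

First to °C: 47.25 °C.
Then to °F: 117.05 °F.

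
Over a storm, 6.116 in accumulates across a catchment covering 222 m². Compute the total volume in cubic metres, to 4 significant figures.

34.49 cubic metres

Depth: 6.116 in × 25.4 = 155.3464 mm.
1 mm over 1 m² is 1 L, so volume = 155.3464 × 222 = 34486.901 L = 34.49 m³.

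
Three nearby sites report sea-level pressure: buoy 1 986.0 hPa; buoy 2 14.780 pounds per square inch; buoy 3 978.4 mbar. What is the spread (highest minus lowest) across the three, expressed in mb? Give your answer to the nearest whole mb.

buoy 1: 986.0 hPa = 986.00 mb.
buoy 2: 14.780 psi = 1019.05 mb.
Spread: 1019.05 − 978.40 = 41 mb.

41 mb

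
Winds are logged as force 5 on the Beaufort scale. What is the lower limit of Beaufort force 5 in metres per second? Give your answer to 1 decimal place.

8.0 m/s

Beaufort 5 (fresh breeze) spans 8.0–10.7 m/s.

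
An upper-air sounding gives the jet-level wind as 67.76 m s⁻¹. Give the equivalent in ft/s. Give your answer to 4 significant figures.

1 m/s = 3.28084 ft/s, so 67.76 × 3.28084 = 222.3 ft/s.

222.3 ft/s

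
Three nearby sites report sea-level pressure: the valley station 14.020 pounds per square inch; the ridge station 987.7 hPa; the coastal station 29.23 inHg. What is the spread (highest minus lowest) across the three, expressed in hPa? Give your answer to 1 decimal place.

the valley station: 14.020 psi = 966.645 hPa.
the coastal station: 29.23 inHg = 989.842 hPa.
Spread: 989.842 − 966.645 = 23.2 hPa.

23.2 hPa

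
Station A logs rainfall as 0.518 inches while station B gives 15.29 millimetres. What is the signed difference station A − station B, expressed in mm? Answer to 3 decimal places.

station A: 0.518 in = 13.15720 mm.
Difference: 13.15720 − 15.29000 = -2.133 mm.

-2.133 mm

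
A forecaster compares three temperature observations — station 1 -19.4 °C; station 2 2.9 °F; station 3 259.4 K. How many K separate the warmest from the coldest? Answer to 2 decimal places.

5.65 K

station 2: 2.9 °F = -16.167 °C.
station 3: 259.4 K = -13.750 °C.
Spread: (-13.750) − (-19.400) = 5.650 °C.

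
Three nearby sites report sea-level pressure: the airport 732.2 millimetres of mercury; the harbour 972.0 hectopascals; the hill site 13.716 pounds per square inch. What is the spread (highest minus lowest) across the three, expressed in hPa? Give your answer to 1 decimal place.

30.5 hPa

the airport: 732.2 mmHg = 976.187 hPa.
the hill site: 13.716 psi = 945.685 hPa.
Spread: 976.187 − 945.685 = 30.5 hPa.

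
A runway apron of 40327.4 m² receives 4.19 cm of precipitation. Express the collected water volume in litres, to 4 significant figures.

1690000 litres

Depth: 4.19 cm × 10 = 41.9 mm.
1 mm over 1 m² is 1 L, so volume = 41.9 × 40327.4 = 1689718.1 L ≈ 1690000 L.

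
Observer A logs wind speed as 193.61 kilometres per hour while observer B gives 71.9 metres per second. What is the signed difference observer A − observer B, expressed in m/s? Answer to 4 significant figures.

-18.12 m/s

observer A: 193.61 km/h = 53.7806 m/s.
Difference: 53.7806 − 71.9000 = -18.12 m/s.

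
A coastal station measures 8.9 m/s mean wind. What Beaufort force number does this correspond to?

8.9 m/s lies in the Beaufort 5 band (fresh breeze, 8.0–10.7 m/s).

Beaufort force 5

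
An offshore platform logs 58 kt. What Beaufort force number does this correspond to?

58 kt lies in the Beaufort 11 band (violent storm, 56–63 kt).

Beaufort force 11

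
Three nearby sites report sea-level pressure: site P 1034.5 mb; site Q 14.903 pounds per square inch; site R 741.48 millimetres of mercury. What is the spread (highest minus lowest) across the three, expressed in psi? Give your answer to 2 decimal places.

site P: 1034.5 mb = 15.0042 psi.
site R: 741.48 mmHg = 14.3378 psi.
Spread: 15.0042 − 14.3378 = 0.67 psi.

0.67 psi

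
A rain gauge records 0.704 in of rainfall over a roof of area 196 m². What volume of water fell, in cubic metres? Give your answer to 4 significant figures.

3.505 cubic metres

Depth: 0.704 in × 25.4 = 17.8816 mm.
1 mm over 1 m² is 1 L, so volume = 17.8816 × 196 = 3504.7936 L = 3.505 m³.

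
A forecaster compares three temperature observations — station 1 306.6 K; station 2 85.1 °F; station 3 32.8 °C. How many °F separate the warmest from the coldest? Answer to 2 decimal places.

station 1: 306.6 K = 33.450 °C.
station 2: 85.1 °F = 29.500 °C.
Spread: 33.450 − 29.500 = 3.950 °C = 7.11 °F.

7.11 °F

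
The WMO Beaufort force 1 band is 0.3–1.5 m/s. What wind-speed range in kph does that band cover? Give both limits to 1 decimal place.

0.3–1.5 m/s × 3.6 = 1.1–5.4 km/h.

1.1 to 5.4 km/h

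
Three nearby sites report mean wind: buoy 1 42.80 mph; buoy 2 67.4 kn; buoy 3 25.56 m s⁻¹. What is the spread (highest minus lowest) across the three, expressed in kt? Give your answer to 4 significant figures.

buoy 1: 42.80 mph = 37.1922 kt.
buoy 3: 25.56 m/s = 49.6847 kt.
Spread: 67.4000 − 37.1922 = 30.21 kt.

30.21 kt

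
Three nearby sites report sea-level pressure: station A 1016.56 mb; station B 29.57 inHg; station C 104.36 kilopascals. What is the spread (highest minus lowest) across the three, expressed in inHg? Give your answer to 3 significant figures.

1.25 inHg

station A: 1016.56 mb = 30.0190 inHg.
station C: 104.36 kPa = 30.8175 inHg.
Spread: 30.8175 − 29.5700 = 1.25 inHg.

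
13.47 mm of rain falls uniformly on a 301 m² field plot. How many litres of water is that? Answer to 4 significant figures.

4054 litres

1 mm over 1 m² is 1 L, so volume = 13.47 × 301 = 4054.47 L ≈ 4054 L.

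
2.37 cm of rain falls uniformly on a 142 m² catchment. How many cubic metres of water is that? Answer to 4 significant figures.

Depth: 2.37 cm × 10 = 23.7 mm.
1 mm over 1 m² is 1 L, so volume = 23.7 × 142 = 3365.4 L = 3.365 m³.

3.365 cubic metres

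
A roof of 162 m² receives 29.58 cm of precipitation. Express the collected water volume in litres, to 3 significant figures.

47900 litres

Depth: 29.58 cm × 10 = 295.8 mm.
1 mm over 1 m² is 1 L, so volume = 295.8 × 162 = 47919.6 L ≈ 47900 L.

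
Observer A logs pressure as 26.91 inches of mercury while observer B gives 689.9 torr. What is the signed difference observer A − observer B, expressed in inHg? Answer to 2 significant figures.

-0.25 inHg

observer B: 689.9 mmHg = 27.1614 inHg.
Difference: 26.9100 − 27.1614 = -0.25 inHg.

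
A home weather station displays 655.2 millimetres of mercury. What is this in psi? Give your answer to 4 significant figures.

1 mmHg = 0.0193368 psi, so 655.2 × 0.0193368 = 12.67 psi.

12.67 psi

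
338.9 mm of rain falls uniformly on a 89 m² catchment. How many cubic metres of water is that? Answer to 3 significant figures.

1 mm over 1 m² is 1 L, so volume = 338.9 × 89 = 30162.1 L = 30.2 m³.

30.2 cubic metres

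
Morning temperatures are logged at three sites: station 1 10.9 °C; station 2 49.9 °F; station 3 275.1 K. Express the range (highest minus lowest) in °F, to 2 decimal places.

16.11 °F

station 2: 49.9 °F = 9.944 °C.
station 3: 275.1 K = 1.950 °C.
Spread: 10.900 − 1.950 = 8.950 °C = 16.11 °F.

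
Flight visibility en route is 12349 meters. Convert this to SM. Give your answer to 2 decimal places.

7.67 SM

1 m = 0.000621371 SM, so 12349 × 0.000621371 = 7.67 SM.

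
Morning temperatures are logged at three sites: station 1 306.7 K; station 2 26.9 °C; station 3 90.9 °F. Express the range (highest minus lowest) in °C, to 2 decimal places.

6.65 °C

station 1: 306.7 K = 33.550 °C.
station 3: 90.9 °F = 32.722 °C.
Spread: 33.550 − 26.900 = 6.650 °C.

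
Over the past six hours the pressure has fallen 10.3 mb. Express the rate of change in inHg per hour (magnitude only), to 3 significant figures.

0.0507 inHg per hour

10.3 mb / 6 h × 0.02953 inHg/mb = 0.0507 inHg/h.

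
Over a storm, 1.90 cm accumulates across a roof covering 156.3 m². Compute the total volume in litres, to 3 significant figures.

Depth: 1.90 cm × 10 = 19 mm.
1 mm over 1 m² is 1 L, so volume = 19 × 156.3 = 2969.7 L ≈ 2970 L.

2970 litres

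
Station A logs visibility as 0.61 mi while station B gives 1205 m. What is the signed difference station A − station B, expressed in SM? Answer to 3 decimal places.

-0.139 SM

station B: 1205 m = 0.74875 SM.
Difference: 0.61000 − 0.74875 = -0.139 SM.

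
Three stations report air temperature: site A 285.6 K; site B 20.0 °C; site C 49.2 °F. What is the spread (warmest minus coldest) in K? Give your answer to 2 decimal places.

site A: 285.6 K = 12.450 °C.
site C: 49.2 °F = 9.556 °C.
Spread: 20.000 − 9.556 = 10.444 °C.

10.44 K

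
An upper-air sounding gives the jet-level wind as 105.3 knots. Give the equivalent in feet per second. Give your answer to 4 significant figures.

1 kt = 1.68781 ft/s, so 105.3 × 1.68781 = 177.7 ft/s.

177.7 ft/s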